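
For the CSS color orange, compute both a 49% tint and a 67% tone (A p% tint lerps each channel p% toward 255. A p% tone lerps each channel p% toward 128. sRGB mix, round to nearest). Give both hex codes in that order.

CSS orange is rgb(255, 165, 0).
49% tint:
  R: 255 + 0.49×(255−255) = 255 + 0 = 255 → 255
  G: 165 + 44.1 = 209.1 → 209
  B: 0 + 124.95 = 124.95 → 125
  → #FFD17D
67% tone:
  R: 255 + 0.67×(128−255) = 255 − 85.09 = 169.91 → 170
  G: 165 + 0.67×(128−165) = 165 − 24.79 = 140.21 → 140
  B: 0 + 0.67×(128−0) = 0 + 85.76 = 85.76 → 86
  → #AA8C56

#FFD17D, #AA8C56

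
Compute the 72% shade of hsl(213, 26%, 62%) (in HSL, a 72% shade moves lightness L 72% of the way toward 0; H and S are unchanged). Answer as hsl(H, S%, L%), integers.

L moves 72% from 62 toward 0: 62 − 44.64 = 17.36 → 17.
H and S are unchanged.

hsl(213, 26%, 17%)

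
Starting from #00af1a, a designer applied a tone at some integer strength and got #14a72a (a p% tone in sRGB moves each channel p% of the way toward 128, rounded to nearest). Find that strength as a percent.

#00af1a is rgb(0, 175, 26); #14a72a is rgb(20, 167, 42).
On the R channel (widest range): 20 ≈ 0 + (p/100)(128 − 0), so p ≈ 100×(20 − 0)/(128 − 0) = 2000/128 = 15.62.
p = 16 reproduces all three channels after rounding.

16%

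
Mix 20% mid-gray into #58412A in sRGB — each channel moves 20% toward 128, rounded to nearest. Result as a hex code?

#58412A is rgb(88, 65, 42).
Lerp each channel 20% toward 128:
  R: 88 + 0.2×(128−88) = 88 + 8 = 96 → 96
  G: 65 + 12.6 = 77.6 → 78
  B: 42 + 17.2 = 59.2 → 59
rgb(96, 78, 59) = #604E3B.

#604E3B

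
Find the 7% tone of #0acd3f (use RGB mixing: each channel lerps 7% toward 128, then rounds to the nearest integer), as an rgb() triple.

rgb(18, 200, 68)

#0acd3f is rgb(10, 205, 63).
A 7% tone moves each channel 7% toward 128:
  R: 10 + 0.07×(128−10) = 10 + 8.26 = 18.26 → 18
  G: 205 − 5.39 = 199.61 → 200
  B: 63 + 0.07×(128−63) = 63 + 4.55 = 67.55 → 68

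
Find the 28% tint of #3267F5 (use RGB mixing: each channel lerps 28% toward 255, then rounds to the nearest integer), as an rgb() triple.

rgb(107, 146, 248)

#3267F5 is rgb(50, 103, 245).
A 28% tint moves each channel 28% toward 255:
  R: 50 + 0.28×(255−50) = 50 + 57.4 = 107.4 → 107
  G: 103 + 0.28×(255−103) = 103 + 42.56 = 145.56 → 146
  B: 245 + 0.28×(255−245) = 245 + 2.8 = 247.8 → 248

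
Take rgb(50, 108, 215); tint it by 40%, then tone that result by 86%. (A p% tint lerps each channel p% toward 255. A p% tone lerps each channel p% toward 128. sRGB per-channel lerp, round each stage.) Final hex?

#81858E

Per channel, c → c + 0.4(255 − c):
  R: 50 + 0.4×(255−50) = 50 + 82 = 132 → 132
  G: 108 + 58.8 = 166.8 → 167
  B: 215 + 0.4×(255−215) = 215 + 16 = 231 → 231
After the tint: rgb(132, 167, 231) = #84A7E7.
Lerp each channel 86% toward 128:
  R: 132 − 3.44 = 128.56 → 129
  G: 167 + 0.86×(128−167) = 167 − 33.54 = 133.46 → 133
  B: 231 + 0.86×(128−231) = 231 − 88.58 = 142.42 → 142
rgb(129, 133, 142) = #81858E.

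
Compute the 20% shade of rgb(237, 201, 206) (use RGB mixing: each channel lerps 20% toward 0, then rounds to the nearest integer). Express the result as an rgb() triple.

rgb(190, 161, 165)

A 20% shade moves each channel 20% toward 0:
  R: 237 − 47.4 = 189.6 → 190
  G: 201 + 0.2×(0−201) = 201 − 40.2 = 160.8 → 161
  B: 206 − 41.2 = 164.8 → 165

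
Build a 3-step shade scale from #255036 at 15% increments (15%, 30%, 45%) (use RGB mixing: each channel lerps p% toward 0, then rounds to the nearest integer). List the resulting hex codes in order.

#1F442E, #1A3826, #142C1E

#255036 is rgb(37, 80, 54).
15%: (37 − 5.55 = 31.45→31, 80 − 12 = 68→68, 54 − 8.1 = 45.9→46) → #1F442E
30%: (37 − 11.1 = 25.9→26, 80 − 24 = 56→56, 54 − 16.2 = 37.8→38) → #1A3826
45%: (37 − 16.65 = 20.35→20, 80 − 36 = 44→44, 54 − 24.3 = 29.7→30) → #142C1E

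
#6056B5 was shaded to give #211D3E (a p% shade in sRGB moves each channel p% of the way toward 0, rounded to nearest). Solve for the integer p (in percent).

66%

#6056B5 is rgb(96, 86, 181); #211D3E is rgb(33, 29, 62).
On the B channel (widest range): 62 ≈ 181 + (p/100)(0 − 181), so p ≈ 100×(62 − 181)/(0 − 181) = -11900/-181 = 65.75.
p = 66 reproduces all three channels after rounding.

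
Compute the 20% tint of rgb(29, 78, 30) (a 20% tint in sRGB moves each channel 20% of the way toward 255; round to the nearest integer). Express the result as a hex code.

#4a714b

Per channel, c → c + 0.2(255 − c):
  R: 29 + 0.2×(255−29) = 29 + 45.2 = 74.2 → 74
  G: 78 + 0.2×(255−78) = 78 + 35.4 = 113.4 → 113
  B: 30 + 0.2×(255−30) = 30 + 45 = 75 → 75
rgb(74, 113, 75) = #4a714b.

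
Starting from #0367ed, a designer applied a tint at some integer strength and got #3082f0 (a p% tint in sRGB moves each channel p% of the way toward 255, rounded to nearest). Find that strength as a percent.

#0367ed is rgb(3, 103, 237); #3082f0 is rgb(48, 130, 240).
On the R channel (widest range): 48 ≈ 3 + (p/100)(255 − 3), so p ≈ 100×(48 − 3)/(255 − 3) = 4500/252 = 17.86.
p = 18 reproduces all three channels after rounding.

18%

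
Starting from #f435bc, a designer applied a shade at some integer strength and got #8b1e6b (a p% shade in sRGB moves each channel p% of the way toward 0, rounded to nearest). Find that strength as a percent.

#f435bc is rgb(244, 53, 188); #8b1e6b is rgb(139, 30, 107).
On the R channel (widest range): 139 ≈ 244 + (p/100)(0 − 244), so p ≈ 100×(139 − 244)/(0 − 244) = -10500/-244 = 43.03.
p = 43 reproduces all three channels after rounding.

43%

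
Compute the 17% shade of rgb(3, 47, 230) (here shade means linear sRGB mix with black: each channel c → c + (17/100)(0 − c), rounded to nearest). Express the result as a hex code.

A 17% shade moves each channel 17% toward 0:
  R: 3 + 0.17×(0−3) = 3 − 0.51 = 2.49 → 2
  G: 47 + 0.17×(0−47) = 47 − 7.99 = 39.01 → 39
  B: 230 + 0.17×(0−230) = 230 − 39.1 = 190.9 → 191
rgb(2, 39, 191) = #0227BF.

#0227BF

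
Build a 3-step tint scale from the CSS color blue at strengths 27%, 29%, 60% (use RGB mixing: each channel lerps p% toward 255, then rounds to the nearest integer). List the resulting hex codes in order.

#4545FF, #4A4AFF, #9999FF

CSS blue is rgb(0, 0, 255).
27%: (0 + 68.85 = 68.85→69, 0 + 68.85 = 68.85→69, 255→255) → #4545FF
29%: (0 + 73.95 = 73.95→74, 0 + 73.95 = 73.95→74, 255→255) → #4A4AFF
60%: (0 + 153 = 153→153, 0 + 153 = 153→153, 255→255) → #9999FF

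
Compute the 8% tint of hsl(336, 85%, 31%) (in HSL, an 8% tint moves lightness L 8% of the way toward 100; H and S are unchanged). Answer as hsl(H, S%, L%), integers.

hsl(336, 85%, 37%)

L moves 8% from 31 toward 100: 31 + 5.52 = 36.52 → 37.
H and S are unchanged.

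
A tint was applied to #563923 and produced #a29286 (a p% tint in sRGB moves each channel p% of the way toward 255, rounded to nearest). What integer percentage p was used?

#563923 is rgb(86, 57, 35); #a29286 is rgb(162, 146, 134).
On the B channel (widest range): 134 ≈ 35 + (p/100)(255 − 35), so p ≈ 100×(134 − 35)/(255 − 35) = 9900/220 = 45.00.
p = 45 reproduces all three channels after rounding.

45%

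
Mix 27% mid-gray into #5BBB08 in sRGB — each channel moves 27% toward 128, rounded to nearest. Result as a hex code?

#5BBB08 is rgb(91, 187, 8).
Lerp each channel 27% toward 128:
  R: 91 + 0.27×(128−91) = 91 + 9.99 = 100.99 → 101
  G: 187 − 15.93 = 171.07 → 171
  B: 8 + 0.27×(128−8) = 8 + 32.4 = 40.4 → 40
rgb(101, 171, 40) = #65AB28.

#65AB28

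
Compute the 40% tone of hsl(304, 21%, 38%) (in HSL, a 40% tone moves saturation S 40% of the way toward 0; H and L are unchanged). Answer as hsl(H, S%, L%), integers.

hsl(304, 13%, 38%)

S moves 40% from 21 toward 0: 21 − 8.4 = 12.6 → 13.
H and L are unchanged.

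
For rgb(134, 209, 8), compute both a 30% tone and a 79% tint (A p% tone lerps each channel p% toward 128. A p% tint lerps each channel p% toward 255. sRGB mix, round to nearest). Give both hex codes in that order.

30% tone:
  R: 134 + 0.3×(128−134) = 134 − 1.8 = 132.2 → 132
  G: 209 − 24.3 = 184.7 → 185
  B: 8 + 36 = 44 → 44
  → #84B92C
79% tint:
  R: 134 + 0.79×(255−134) = 134 + 95.59 = 229.59 → 230
  G: 209 + 0.79×(255−209) = 209 + 36.34 = 245.34 → 245
  B: 8 + 195.13 = 203.13 → 203
  → #E6F5CB

#84B92C, #E6F5CB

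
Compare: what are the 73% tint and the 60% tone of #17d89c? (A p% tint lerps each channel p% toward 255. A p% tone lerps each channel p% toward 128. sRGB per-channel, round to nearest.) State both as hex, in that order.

#c0f4e4, #56a38b

#17d89c is rgb(23, 216, 156).
73% tint:
  R: 23 + 0.73×(255−23) = 23 + 169.36 = 192.36 → 192
  G: 216 + 28.47 = 244.47 → 244
  B: 156 + 0.73×(255−156) = 156 + 72.27 = 228.27 → 228
  → #c0f4e4
60% tone:
  R: 23 + 0.6×(128−23) = 23 + 63 = 86 → 86
  G: 216 + 0.6×(128−216) = 216 − 52.8 = 163.2 → 163
  B: 156 + 0.6×(128−156) = 156 − 16.8 = 139.2 → 139
  → #56a38b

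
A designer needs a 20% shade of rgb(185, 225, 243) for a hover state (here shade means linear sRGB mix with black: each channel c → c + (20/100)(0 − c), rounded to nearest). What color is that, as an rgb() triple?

Per channel, c → c + 0.2(0 − c):
  R: 185 − 37 = 148 → 148
  G: 225 + 0.2×(0−225) = 225 − 45 = 180 → 180
  B: 243 − 48.6 = 194.4 → 194

rgb(148, 180, 194)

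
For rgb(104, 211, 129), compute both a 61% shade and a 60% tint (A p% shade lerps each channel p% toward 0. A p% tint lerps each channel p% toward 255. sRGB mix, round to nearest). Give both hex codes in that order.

61% shade:
  R: 104 + 0.61×(0−104) = 104 − 63.44 = 40.56 → 41
  G: 211 + 0.61×(0−211) = 211 − 128.71 = 82.29 → 82
  B: 129 + 0.61×(0−129) = 129 − 78.69 = 50.31 → 50
  → #295232
60% tint:
  R: 104 + 90.6 = 194.6 → 195
  G: 211 + 0.6×(255−211) = 211 + 26.4 = 237.4 → 237
  B: 129 + 75.6 = 204.6 → 205
  → #c3edcd

#295232, #c3edcd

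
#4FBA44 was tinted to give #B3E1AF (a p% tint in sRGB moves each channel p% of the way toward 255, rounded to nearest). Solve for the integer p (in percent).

#4FBA44 is rgb(79, 186, 68); #B3E1AF is rgb(179, 225, 175).
On the B channel (widest range): 175 ≈ 68 + (p/100)(255 − 68), so p ≈ 100×(175 − 68)/(255 − 68) = 10700/187 = 57.22.
p = 57 reproduces all three channels after rounding.

57%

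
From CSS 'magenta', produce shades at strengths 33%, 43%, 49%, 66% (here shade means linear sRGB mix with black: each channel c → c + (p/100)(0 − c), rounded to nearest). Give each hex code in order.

CSS magenta is rgb(255, 0, 255).
33%: (255 − 84.15 = 170.85→171, 0→0, 255 − 84.15 = 170.85→171) → #AB00AB
43%: (255 − 109.65 = 145.35→145, 0→0, 255 − 109.65 = 145.35→145) → #910091
49%: (255 − 124.95 = 130.05→130, 0→0, 255 − 124.95 = 130.05→130) → #820082
66%: (255 − 168.3 = 86.7→87, 0→0, 255 − 168.3 = 86.7→87) → #570057

#AB00AB, #910091, #820082, #570057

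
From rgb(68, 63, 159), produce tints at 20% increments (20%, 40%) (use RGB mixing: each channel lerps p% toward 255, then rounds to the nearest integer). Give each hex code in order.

#6965b2, #8f8cc5

20%: (68 + 37.4 = 105.4→105, 63 + 38.4 = 101.4→101, 159 + 19.2 = 178.2→178) → #6965b2
40%: (68 + 74.8 = 142.8→143, 63 + 76.8 = 139.8→140, 159 + 38.4 = 197.4→197) → #8f8cc5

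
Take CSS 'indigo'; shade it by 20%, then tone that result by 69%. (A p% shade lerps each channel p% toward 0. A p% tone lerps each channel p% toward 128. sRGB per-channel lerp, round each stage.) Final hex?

#6B5879

CSS indigo is rgb(75, 0, 130).
Per channel, c → c + 0.2(0 − c):
  R: 75 − 15 = 60 → 60
  G: 0 + 0 = 0 → 0
  B: 130 + 0.2×(0−130) = 130 − 26 = 104 → 104
After the shade: rgb(60, 0, 104) = #3C0068.
Per channel, c → c + 0.69(128 − c):
  R: 60 + 0.69×(128−60) = 60 + 46.92 = 106.92 → 107
  G: 0 + 0.69×(128−0) = 0 + 88.32 = 88.32 → 88
  B: 104 + 0.69×(128−104) = 104 + 16.56 = 120.56 → 121
rgb(107, 88, 121) = #6B5879.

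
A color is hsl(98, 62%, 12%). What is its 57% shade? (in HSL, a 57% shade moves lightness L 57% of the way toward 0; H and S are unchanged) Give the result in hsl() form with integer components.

L moves 57% from 12 toward 0: 12 − 6.84 = 5.16 → 5.
H and S are unchanged.

hsl(98, 62%, 5%)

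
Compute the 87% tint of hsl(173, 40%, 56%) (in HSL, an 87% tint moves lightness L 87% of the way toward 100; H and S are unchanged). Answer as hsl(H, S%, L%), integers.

L moves 87% from 56 toward 100: 56 + 38.28 = 94.28 → 94.
H and S are unchanged.

hsl(173, 40%, 94%)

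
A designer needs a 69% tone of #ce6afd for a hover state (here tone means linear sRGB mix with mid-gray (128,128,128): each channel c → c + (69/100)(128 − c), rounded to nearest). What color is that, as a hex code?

#9879a7

#ce6afd is rgb(206, 106, 253).
Per channel, c → c + 0.69(128 − c):
  R: 206 + 0.69×(128−206) = 206 − 53.82 = 152.18 → 152
  G: 106 + 0.69×(128−106) = 106 + 15.18 = 121.18 → 121
  B: 253 − 86.25 = 166.75 → 167
rgb(152, 121, 167) = #9879a7.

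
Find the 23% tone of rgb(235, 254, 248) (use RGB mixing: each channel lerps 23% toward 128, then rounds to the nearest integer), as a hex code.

#d2e1dc

Lerp each channel 23% toward 128:
  R: 235 + 0.23×(128−235) = 235 − 24.61 = 210.39 → 210
  G: 254 + 0.23×(128−254) = 254 − 28.98 = 225.02 → 225
  B: 248 + 0.23×(128−248) = 248 − 27.6 = 220.4 → 220
rgb(210, 225, 220) = #d2e1dc.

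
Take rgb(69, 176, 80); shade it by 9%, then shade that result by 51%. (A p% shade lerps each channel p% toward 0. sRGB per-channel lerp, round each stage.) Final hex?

#1F4E24

Lerp each channel 9% toward 0:
  R: 69 − 6.21 = 62.79 → 63
  G: 176 + 0.09×(0−176) = 176 − 15.84 = 160.16 → 160
  B: 80 + 0.09×(0−80) = 80 − 7.2 = 72.8 → 73
After the shade: rgb(63, 160, 73) = #3FA049.
A 51% shade moves each channel 51% toward 0:
  R: 63 + 0.51×(0−63) = 63 − 32.13 = 30.87 → 31
  G: 160 − 81.6 = 78.4 → 78
  B: 73 + 0.51×(0−73) = 73 − 37.23 = 35.77 → 36
rgb(31, 78, 36) = #1F4E24.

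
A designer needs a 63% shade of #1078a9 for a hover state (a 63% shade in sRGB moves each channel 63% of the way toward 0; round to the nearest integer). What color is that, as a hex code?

#062c3f

#1078a9 is rgb(16, 120, 169).
Lerp each channel 63% toward 0:
  R: 16 − 10.08 = 5.92 → 6
  G: 120 + 0.63×(0−120) = 120 − 75.6 = 44.4 → 44
  B: 169 + 0.63×(0−169) = 169 − 106.47 = 62.53 → 63
rgb(6, 44, 63) = #062c3f.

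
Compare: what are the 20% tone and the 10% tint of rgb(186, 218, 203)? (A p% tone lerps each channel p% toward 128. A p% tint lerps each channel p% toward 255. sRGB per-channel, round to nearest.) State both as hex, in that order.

#aec8bc, #c1ded0

20% tone:
  R: 186 − 11.6 = 174.4 → 174
  G: 218 + 0.2×(128−218) = 218 − 18 = 200 → 200
  B: 203 + 0.2×(128−203) = 203 − 15 = 188 → 188
  → #aec8bc
10% tint:
  R: 186 + 0.1×(255−186) = 186 + 6.9 = 192.9 → 193
  G: 218 + 3.7 = 221.7 → 222
  B: 203 + 0.1×(255−203) = 203 + 5.2 = 208.2 → 208
  → #c1ded0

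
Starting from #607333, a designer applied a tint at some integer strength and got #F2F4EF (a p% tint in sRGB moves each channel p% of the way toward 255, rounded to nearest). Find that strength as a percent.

92%

#607333 is rgb(96, 115, 51); #F2F4EF is rgb(242, 244, 239).
On the B channel (widest range): 239 ≈ 51 + (p/100)(255 − 51), so p ≈ 100×(239 − 51)/(255 − 51) = 18800/204 = 92.16.
p = 92 reproduces all three channels after rounding.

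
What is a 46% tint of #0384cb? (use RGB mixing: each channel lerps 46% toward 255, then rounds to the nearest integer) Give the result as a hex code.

#77bde3

#0384cb is rgb(3, 132, 203).
Per channel, c → c + 0.46(255 − c):
  R: 3 + 115.92 = 118.92 → 119
  G: 132 + 0.46×(255−132) = 132 + 56.58 = 188.58 → 189
  B: 203 + 23.92 = 226.92 → 227
rgb(119, 189, 227) = #77bde3.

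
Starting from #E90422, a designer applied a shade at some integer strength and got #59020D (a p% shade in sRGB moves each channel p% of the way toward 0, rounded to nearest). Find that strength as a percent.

#E90422 is rgb(233, 4, 34); #59020D is rgb(89, 2, 13).
On the R channel (widest range): 89 ≈ 233 + (p/100)(0 − 233), so p ≈ 100×(89 − 233)/(0 − 233) = -14400/-233 = 61.80.
p = 62 reproduces all three channels after rounding.

62%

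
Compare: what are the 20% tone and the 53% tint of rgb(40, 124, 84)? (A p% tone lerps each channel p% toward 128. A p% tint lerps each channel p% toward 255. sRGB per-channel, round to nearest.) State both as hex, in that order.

20% tone:
  R: 40 + 17.6 = 57.6 → 58
  G: 124 + 0.2×(128−124) = 124 + 0.8 = 124.8 → 125
  B: 84 + 8.8 = 92.8 → 93
  → #3A7D5D
53% tint:
  R: 40 + 0.53×(255−40) = 40 + 113.95 = 153.95 → 154
  G: 124 + 0.53×(255−124) = 124 + 69.43 = 193.43 → 193
  B: 84 + 90.63 = 174.63 → 175
  → #9AC1AF

#3A7D5D, #9AC1AF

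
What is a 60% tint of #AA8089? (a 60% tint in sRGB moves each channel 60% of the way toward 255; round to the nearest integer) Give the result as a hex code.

#AA8089 is rgb(170, 128, 137).
Lerp each channel 60% toward 255:
  R: 170 + 0.6×(255−170) = 170 + 51 = 221 → 221
  G: 128 + 76.2 = 204.2 → 204
  B: 137 + 0.6×(255−137) = 137 + 70.8 = 207.8 → 208
rgb(221, 204, 208) = #DDCCD0.

#DDCCD0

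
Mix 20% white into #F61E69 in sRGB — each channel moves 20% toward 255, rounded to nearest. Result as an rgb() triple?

rgb(248, 75, 135)

#F61E69 is rgb(246, 30, 105).
Lerp each channel 20% toward 255:
  R: 246 + 1.8 = 247.8 → 248
  G: 30 + 0.2×(255−30) = 30 + 45 = 75 → 75
  B: 105 + 0.2×(255−105) = 105 + 30 = 135 → 135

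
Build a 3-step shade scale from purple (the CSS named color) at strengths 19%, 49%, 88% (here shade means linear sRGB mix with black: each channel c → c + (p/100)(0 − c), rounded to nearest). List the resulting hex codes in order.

#680068, #410041, #0F000F

CSS purple is rgb(128, 0, 128).
19%: (128 − 24.32 = 103.68→104, 0→0, 128 − 24.32 = 103.68→104) → #680068
49%: (128 − 62.72 = 65.28→65, 0→0, 128 − 62.72 = 65.28→65) → #410041
88%: (128 − 112.64 = 15.36→15, 0→0, 128 − 112.64 = 15.36→15) → #0F000F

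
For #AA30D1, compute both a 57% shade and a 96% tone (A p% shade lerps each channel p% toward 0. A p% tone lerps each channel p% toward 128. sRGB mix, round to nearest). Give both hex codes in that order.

#AA30D1 is rgb(170, 48, 209).
57% shade:
  R: 170 − 96.9 = 73.1 → 73
  G: 48 + 0.57×(0−48) = 48 − 27.36 = 20.64 → 21
  B: 209 + 0.57×(0−209) = 209 − 119.13 = 89.87 → 90
  → #49155A
96% tone:
  R: 170 − 40.32 = 129.68 → 130
  G: 48 + 0.96×(128−48) = 48 + 76.8 = 124.8 → 125
  B: 209 − 77.76 = 131.24 → 131
  → #827D83

#49155A, #827D83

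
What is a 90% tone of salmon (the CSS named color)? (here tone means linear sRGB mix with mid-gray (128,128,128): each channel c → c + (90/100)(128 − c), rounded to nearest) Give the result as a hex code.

#8c807f

CSS salmon is rgb(250, 128, 114).
Per channel, c → c + 0.9(128 − c):
  R: 250 + 0.9×(128−250) = 250 − 109.8 = 140.2 → 140
  G: 128 + 0.9×(128−128) = 128 + 0 = 128 → 128
  B: 114 + 12.6 = 126.6 → 127
rgb(140, 128, 127) = #8c807f.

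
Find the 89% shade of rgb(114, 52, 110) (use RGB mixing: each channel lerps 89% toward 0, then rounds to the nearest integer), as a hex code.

An 89% shade moves each channel 89% toward 0:
  R: 114 + 0.89×(0−114) = 114 − 101.46 = 12.54 → 13
  G: 52 − 46.28 = 5.72 → 6
  B: 110 − 97.9 = 12.1 → 12
rgb(13, 6, 12) = #0D060C.

#0D060C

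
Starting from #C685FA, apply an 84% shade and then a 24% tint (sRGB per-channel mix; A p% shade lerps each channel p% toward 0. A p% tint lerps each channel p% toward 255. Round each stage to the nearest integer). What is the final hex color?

#564D5C

#C685FA is rgb(198, 133, 250).
An 84% shade moves each channel 84% toward 0:
  R: 198 − 166.32 = 31.68 → 32
  G: 133 + 0.84×(0−133) = 133 − 111.72 = 21.28 → 21
  B: 250 + 0.84×(0−250) = 250 − 210 = 40 → 40
After the shade: rgb(32, 21, 40) = #201528.
Lerp each channel 24% toward 255:
  R: 32 + 0.24×(255−32) = 32 + 53.52 = 85.52 → 86
  G: 21 + 56.16 = 77.16 → 77
  B: 40 + 0.24×(255−40) = 40 + 51.6 = 91.6 → 92
rgb(86, 77, 92) = #564D5C.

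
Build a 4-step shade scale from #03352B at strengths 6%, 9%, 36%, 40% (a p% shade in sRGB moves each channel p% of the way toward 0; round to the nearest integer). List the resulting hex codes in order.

#033228, #033027, #02221C, #02201A

#03352B is rgb(3, 53, 43).
6%: (3→3, 53 − 3.18 = 49.82→50, 43 − 2.58 = 40.42→40) → #033228
9%: (3→3, 53 − 4.77 = 48.23→48, 43 − 3.87 = 39.13→39) → #033027
36%: (3 − 1.08 = 1.92→2, 53 − 19.08 = 33.92→34, 43 − 15.48 = 27.52→28) → #02221C
40%: (3 − 1.2 = 1.8→2, 53 − 21.2 = 31.8→32, 43 − 17.2 = 25.8→26) → #02201A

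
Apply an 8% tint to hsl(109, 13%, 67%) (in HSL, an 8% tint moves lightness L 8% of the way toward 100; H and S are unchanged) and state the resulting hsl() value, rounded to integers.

hsl(109, 13%, 70%)

L moves 8% from 67 toward 100: 67 + 2.64 = 69.64 → 70.
H and S are unchanged.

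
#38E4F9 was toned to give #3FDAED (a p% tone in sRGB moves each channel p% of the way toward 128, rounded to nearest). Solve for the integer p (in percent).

10%

#38E4F9 is rgb(56, 228, 249); #3FDAED is rgb(63, 218, 237).
On the B channel (widest range): 237 ≈ 249 + (p/100)(128 − 249), so p ≈ 100×(237 − 249)/(128 − 249) = -1200/-121 = 9.92.
p = 10 reproduces all three channels after rounding.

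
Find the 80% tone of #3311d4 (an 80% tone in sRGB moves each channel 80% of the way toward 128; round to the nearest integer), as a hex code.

#3311d4 is rgb(51, 17, 212).
Per channel, c → c + 0.8(128 − c):
  R: 51 + 61.6 = 112.6 → 113
  G: 17 + 0.8×(128−17) = 17 + 88.8 = 105.8 → 106
  B: 212 + 0.8×(128−212) = 212 − 67.2 = 144.8 → 145
rgb(113, 106, 145) = #716a91.

#716a91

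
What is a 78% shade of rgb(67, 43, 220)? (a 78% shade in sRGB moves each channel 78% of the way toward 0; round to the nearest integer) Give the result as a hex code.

Lerp each channel 78% toward 0:
  R: 67 − 52.26 = 14.74 → 15
  G: 43 − 33.54 = 9.46 → 9
  B: 220 − 171.6 = 48.4 → 48
rgb(15, 9, 48) = #0F0930.

#0F0930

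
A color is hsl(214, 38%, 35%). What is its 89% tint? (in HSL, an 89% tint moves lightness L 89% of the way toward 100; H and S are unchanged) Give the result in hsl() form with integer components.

hsl(214, 38%, 93%)

L moves 89% from 35 toward 100: 35 + 57.85 = 92.85 → 93.
H and S are unchanged.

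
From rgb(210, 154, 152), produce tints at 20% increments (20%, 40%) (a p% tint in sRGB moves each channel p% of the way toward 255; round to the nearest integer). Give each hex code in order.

20%: (210 + 9 = 219→219, 154 + 20.2 = 174.2→174, 152 + 20.6 = 172.6→173) → #dbaead
40%: (210 + 18 = 228→228, 154 + 40.4 = 194.4→194, 152 + 41.2 = 193.2→193) → #e4c2c1

#dbaead, #e4c2c1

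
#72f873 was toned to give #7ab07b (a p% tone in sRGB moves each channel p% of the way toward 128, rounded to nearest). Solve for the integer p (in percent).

#72f873 is rgb(114, 248, 115); #7ab07b is rgb(122, 176, 123).
On the G channel (widest range): 176 ≈ 248 + (p/100)(128 − 248), so p ≈ 100×(176 − 248)/(128 − 248) = -7200/-120 = 60.00.
p = 60 reproduces all three channels after rounding.

60%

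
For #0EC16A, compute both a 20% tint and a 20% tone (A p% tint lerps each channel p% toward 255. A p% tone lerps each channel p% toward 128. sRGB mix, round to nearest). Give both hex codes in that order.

#3ECD88, #25B46E

#0EC16A is rgb(14, 193, 106).
20% tint:
  R: 14 + 48.2 = 62.2 → 62
  G: 193 + 0.2×(255−193) = 193 + 12.4 = 205.4 → 205
  B: 106 + 0.2×(255−106) = 106 + 29.8 = 135.8 → 136
  → #3ECD88
20% tone:
  R: 14 + 0.2×(128−14) = 14 + 22.8 = 36.8 → 37
  G: 193 − 13 = 180 → 180
  B: 106 + 4.4 = 110.4 → 110
  → #25B46E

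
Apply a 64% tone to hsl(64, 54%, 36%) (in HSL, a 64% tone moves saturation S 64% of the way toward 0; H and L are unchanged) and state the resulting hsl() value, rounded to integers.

hsl(64, 19%, 36%)

S moves 64% from 54 toward 0: 54 − 34.56 = 19.44 → 19.
H and L are unchanged.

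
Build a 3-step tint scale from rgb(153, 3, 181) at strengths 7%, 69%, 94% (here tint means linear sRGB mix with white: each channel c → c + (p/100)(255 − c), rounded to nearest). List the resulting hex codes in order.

7%: (153 + 7.14 = 160.14→160, 3 + 17.64 = 20.64→21, 181 + 5.18 = 186.18→186) → #A015BA
69%: (153 + 70.38 = 223.38→223, 3 + 173.88 = 176.88→177, 181 + 51.06 = 232.06→232) → #DFB1E8
94%: (153 + 95.88 = 248.88→249, 3 + 236.88 = 239.88→240, 181 + 69.56 = 250.56→251) → #F9F0FB

#A015BA, #DFB1E8, #F9F0FB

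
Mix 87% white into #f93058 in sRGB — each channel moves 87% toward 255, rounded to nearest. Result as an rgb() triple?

rgb(254, 228, 233)

#f93058 is rgb(249, 48, 88).
Lerp each channel 87% toward 255:
  R: 249 + 0.87×(255−249) = 249 + 5.22 = 254.22 → 254
  G: 48 + 0.87×(255−48) = 48 + 180.09 = 228.09 → 228
  B: 88 + 145.29 = 233.29 → 233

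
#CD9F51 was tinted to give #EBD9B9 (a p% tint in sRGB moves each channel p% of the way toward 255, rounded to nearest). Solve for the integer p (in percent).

#CD9F51 is rgb(205, 159, 81); #EBD9B9 is rgb(235, 217, 185).
On the B channel (widest range): 185 ≈ 81 + (p/100)(255 − 81), so p ≈ 100×(185 − 81)/(255 − 81) = 10400/174 = 59.77.
p = 60 reproduces all three channels after rounding.

60%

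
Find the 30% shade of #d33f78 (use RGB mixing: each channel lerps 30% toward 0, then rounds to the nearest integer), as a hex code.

#d33f78 is rgb(211, 63, 120).
Lerp each channel 30% toward 0:
  R: 211 − 63.3 = 147.7 → 148
  G: 63 − 18.9 = 44.1 → 44
  B: 120 + 0.3×(0−120) = 120 − 36 = 84 → 84
rgb(148, 44, 84) = #942c54.

#942c54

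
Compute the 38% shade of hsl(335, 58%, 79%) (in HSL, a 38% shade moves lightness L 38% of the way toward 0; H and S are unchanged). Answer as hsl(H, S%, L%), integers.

hsl(335, 58%, 49%)

L moves 38% from 79 toward 0: 79 − 30.02 = 48.98 → 49.
H and S are unchanged.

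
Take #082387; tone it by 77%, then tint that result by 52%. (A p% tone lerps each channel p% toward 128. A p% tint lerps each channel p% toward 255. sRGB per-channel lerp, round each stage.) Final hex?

#b5b8c3

#082387 is rgb(8, 35, 135).
Per channel, c → c + 0.77(128 − c):
  R: 8 + 0.77×(128−8) = 8 + 92.4 = 100.4 → 100
  G: 35 + 71.61 = 106.61 → 107
  B: 135 + 0.77×(128−135) = 135 − 5.39 = 129.61 → 130
After the tone: rgb(100, 107, 130) = #646b82.
A 52% tint moves each channel 52% toward 255:
  R: 100 + 80.6 = 180.6 → 181
  G: 107 + 0.52×(255−107) = 107 + 76.96 = 183.96 → 184
  B: 130 + 65 = 195 → 195
rgb(181, 184, 195) = #b5b8c3.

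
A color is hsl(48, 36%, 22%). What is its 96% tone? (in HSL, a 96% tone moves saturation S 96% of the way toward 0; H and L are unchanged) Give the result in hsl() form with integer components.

S moves 96% from 36 toward 0: 36 − 34.56 = 1.44 → 1.
H and L are unchanged.

hsl(48, 1%, 22%)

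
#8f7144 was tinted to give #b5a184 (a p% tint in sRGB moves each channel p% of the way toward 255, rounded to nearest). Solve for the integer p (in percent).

34%

#8f7144 is rgb(143, 113, 68); #b5a184 is rgb(181, 161, 132).
On the B channel (widest range): 132 ≈ 68 + (p/100)(255 − 68), so p ≈ 100×(132 − 68)/(255 − 68) = 6400/187 = 34.22.
p = 34 reproduces all three channels after rounding.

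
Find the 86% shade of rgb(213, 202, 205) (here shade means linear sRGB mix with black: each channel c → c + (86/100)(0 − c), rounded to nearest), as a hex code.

#1E1C1D

Lerp each channel 86% toward 0:
  R: 213 + 0.86×(0−213) = 213 − 183.18 = 29.82 → 30
  G: 202 + 0.86×(0−202) = 202 − 173.72 = 28.28 → 28
  B: 205 + 0.86×(0−205) = 205 − 176.3 = 28.7 → 29
rgb(30, 28, 29) = #1E1C1D.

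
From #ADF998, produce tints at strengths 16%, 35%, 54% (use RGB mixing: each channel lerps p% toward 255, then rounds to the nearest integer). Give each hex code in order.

#BAFAA8, #CAFBBC, #D9FCD0

#ADF998 is rgb(173, 249, 152).
16%: (173 + 13.12 = 186.12→186, 249 + 0.96 = 249.96→250, 152 + 16.48 = 168.48→168) → #BAFAA8
35%: (173 + 28.7 = 201.7→202, 249 + 2.1 = 251.1→251, 152 + 36.05 = 188.05→188) → #CAFBBC
54%: (173 + 44.28 = 217.28→217, 249 + 3.24 = 252.24→252, 152 + 55.62 = 207.62→208) → #D9FCD0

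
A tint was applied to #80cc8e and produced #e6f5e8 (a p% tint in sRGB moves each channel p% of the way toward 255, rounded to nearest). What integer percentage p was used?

80%

#80cc8e is rgb(128, 204, 142); #e6f5e8 is rgb(230, 245, 232).
On the R channel (widest range): 230 ≈ 128 + (p/100)(255 − 128), so p ≈ 100×(230 − 128)/(255 − 128) = 10200/127 = 80.31.
p = 80 reproduces all three channels after rounding.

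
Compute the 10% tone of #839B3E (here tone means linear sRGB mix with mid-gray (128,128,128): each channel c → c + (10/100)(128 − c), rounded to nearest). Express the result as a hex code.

#839845

#839B3E is rgb(131, 155, 62).
Lerp each channel 10% toward 128:
  R: 131 − 0.3 = 130.7 → 131
  G: 155 + 0.1×(128−155) = 155 − 2.7 = 152.3 → 152
  B: 62 + 6.6 = 68.6 → 69
rgb(131, 152, 69) = #839845.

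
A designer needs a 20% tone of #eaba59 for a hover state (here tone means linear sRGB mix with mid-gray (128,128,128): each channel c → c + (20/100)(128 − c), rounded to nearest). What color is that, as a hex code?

#eaba59 is rgb(234, 186, 89).
Lerp each channel 20% toward 128:
  R: 234 + 0.2×(128−234) = 234 − 21.2 = 212.8 → 213
  G: 186 + 0.2×(128−186) = 186 − 11.6 = 174.4 → 174
  B: 89 + 0.2×(128−89) = 89 + 7.8 = 96.8 → 97
rgb(213, 174, 97) = #d5ae61.

#d5ae61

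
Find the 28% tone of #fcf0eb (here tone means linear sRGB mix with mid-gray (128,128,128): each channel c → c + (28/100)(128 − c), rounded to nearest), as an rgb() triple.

#fcf0eb is rgb(252, 240, 235).
Lerp each channel 28% toward 128:
  R: 252 − 34.72 = 217.28 → 217
  G: 240 + 0.28×(128−240) = 240 − 31.36 = 208.64 → 209
  B: 235 + 0.28×(128−235) = 235 − 29.96 = 205.04 → 205

rgb(217, 209, 205)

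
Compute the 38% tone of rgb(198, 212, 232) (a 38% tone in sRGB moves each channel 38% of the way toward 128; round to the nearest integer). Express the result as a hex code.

Per channel, c → c + 0.38(128 − c):
  R: 198 − 26.6 = 171.4 → 171
  G: 212 + 0.38×(128−212) = 212 − 31.92 = 180.08 → 180
  B: 232 + 0.38×(128−232) = 232 − 39.52 = 192.48 → 192
rgb(171, 180, 192) = #ABB4C0.

#ABB4C0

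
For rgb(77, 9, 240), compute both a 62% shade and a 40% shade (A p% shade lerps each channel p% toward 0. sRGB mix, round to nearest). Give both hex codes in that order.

#1d035b, #2e0590

62% shade:
  R: 77 + 0.62×(0−77) = 77 − 47.74 = 29.26 → 29
  G: 9 + 0.62×(0−9) = 9 − 5.58 = 3.42 → 3
  B: 240 + 0.62×(0−240) = 240 − 148.8 = 91.2 → 91
  → #1d035b
40% shade:
  R: 77 + 0.4×(0−77) = 77 − 30.8 = 46.2 → 46
  G: 9 − 3.6 = 5.4 → 5
  B: 240 + 0.4×(0−240) = 240 − 96 = 144 → 144
  → #2e0590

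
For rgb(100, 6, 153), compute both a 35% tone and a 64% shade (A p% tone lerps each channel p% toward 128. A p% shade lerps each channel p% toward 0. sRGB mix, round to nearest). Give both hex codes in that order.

35% tone:
  R: 100 + 0.35×(128−100) = 100 + 9.8 = 109.8 → 110
  G: 6 + 0.35×(128−6) = 6 + 42.7 = 48.7 → 49
  B: 153 − 8.75 = 144.25 → 144
  → #6E3190
64% shade:
  R: 100 − 64 = 36 → 36
  G: 6 + 0.64×(0−6) = 6 − 3.84 = 2.16 → 2
  B: 153 − 97.92 = 55.08 → 55
  → #240237

#6E3190, #240237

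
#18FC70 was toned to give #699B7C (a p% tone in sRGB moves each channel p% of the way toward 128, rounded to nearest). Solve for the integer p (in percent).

78%

#18FC70 is rgb(24, 252, 112); #699B7C is rgb(105, 155, 124).
On the G channel (widest range): 155 ≈ 252 + (p/100)(128 − 252), so p ≈ 100×(155 − 252)/(128 − 252) = -9700/-124 = 78.23.
p = 78 reproduces all three channels after rounding.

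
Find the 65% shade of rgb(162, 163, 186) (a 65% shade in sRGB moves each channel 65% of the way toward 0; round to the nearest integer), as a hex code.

A 65% shade moves each channel 65% toward 0:
  R: 162 + 0.65×(0−162) = 162 − 105.3 = 56.7 → 57
  G: 163 + 0.65×(0−163) = 163 − 105.95 = 57.05 → 57
  B: 186 + 0.65×(0−186) = 186 − 120.9 = 65.1 → 65
rgb(57, 57, 65) = #393941.

#393941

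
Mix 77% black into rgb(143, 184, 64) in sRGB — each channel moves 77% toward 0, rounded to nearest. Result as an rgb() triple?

Per channel, c → c + 0.77(0 − c):
  R: 143 + 0.77×(0−143) = 143 − 110.11 = 32.89 → 33
  G: 184 + 0.77×(0−184) = 184 − 141.68 = 42.32 → 42
  B: 64 + 0.77×(0−64) = 64 − 49.28 = 14.72 → 15

rgb(33, 42, 15)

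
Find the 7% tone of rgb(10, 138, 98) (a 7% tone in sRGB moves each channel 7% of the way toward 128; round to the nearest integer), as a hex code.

#128964

Per channel, c → c + 0.07(128 − c):
  R: 10 + 0.07×(128−10) = 10 + 8.26 = 18.26 → 18
  G: 138 + 0.07×(128−138) = 138 − 0.7 = 137.3 → 137
  B: 98 + 2.1 = 100.1 → 100
rgb(18, 137, 100) = #128964.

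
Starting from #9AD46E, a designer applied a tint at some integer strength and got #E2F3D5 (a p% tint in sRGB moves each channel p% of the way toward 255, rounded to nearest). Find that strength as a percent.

#9AD46E is rgb(154, 212, 110); #E2F3D5 is rgb(226, 243, 213).
On the B channel (widest range): 213 ≈ 110 + (p/100)(255 − 110), so p ≈ 100×(213 − 110)/(255 − 110) = 10300/145 = 71.03.
p = 71 reproduces all three channels after rounding.

71%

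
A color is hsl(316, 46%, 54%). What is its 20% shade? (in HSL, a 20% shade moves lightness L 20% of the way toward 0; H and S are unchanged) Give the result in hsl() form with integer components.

hsl(316, 46%, 43%)

L moves 20% from 54 toward 0: 54 − 10.8 = 43.2 → 43.
H and S are unchanged.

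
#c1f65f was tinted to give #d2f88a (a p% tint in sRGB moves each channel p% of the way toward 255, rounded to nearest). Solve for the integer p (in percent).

27%

#c1f65f is rgb(193, 246, 95); #d2f88a is rgb(210, 248, 138).
On the B channel (widest range): 138 ≈ 95 + (p/100)(255 − 95), so p ≈ 100×(138 − 95)/(255 − 95) = 4300/160 = 26.88.
p = 27 reproduces all three channels after rounding.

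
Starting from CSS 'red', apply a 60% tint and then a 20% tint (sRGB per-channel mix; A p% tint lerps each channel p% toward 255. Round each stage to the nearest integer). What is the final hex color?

#ffadad

CSS red is rgb(255, 0, 0).
Per channel, c → c + 0.6(255 − c):
  R: 255 + 0 = 255 → 255
  G: 0 + 0.6×(255−0) = 0 + 153 = 153 → 153
  B: 0 + 153 = 153 → 153
After the tint: rgb(255, 153, 153) = #ff9999.
A 20% tint moves each channel 20% toward 255:
  R: 255 + 0 = 255 → 255
  G: 153 + 0.2×(255−153) = 153 + 20.4 = 173.4 → 173
  B: 153 + 20.4 = 173.4 → 173
rgb(255, 173, 173) = #ffadad.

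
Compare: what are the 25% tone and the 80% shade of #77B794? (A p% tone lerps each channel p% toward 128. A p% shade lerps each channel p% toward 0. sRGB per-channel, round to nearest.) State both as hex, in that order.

#77B794 is rgb(119, 183, 148).
25% tone:
  R: 119 + 2.25 = 121.25 → 121
  G: 183 + 0.25×(128−183) = 183 − 13.75 = 169.25 → 169
  B: 148 − 5 = 143 → 143
  → #79A98F
80% shade:
  R: 119 + 0.8×(0−119) = 119 − 95.2 = 23.8 → 24
  G: 183 + 0.8×(0−183) = 183 − 146.4 = 36.6 → 37
  B: 148 + 0.8×(0−148) = 148 − 118.4 = 29.6 → 30
  → #18251E

#79A98F, #18251E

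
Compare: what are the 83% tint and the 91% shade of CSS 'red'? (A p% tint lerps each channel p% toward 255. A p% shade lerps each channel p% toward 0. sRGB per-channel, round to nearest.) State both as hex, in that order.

#ffd4d4, #170000

CSS red is rgb(255, 0, 0).
83% tint:
  R: 255 + 0.83×(255−255) = 255 + 0 = 255 → 255
  G: 0 + 211.65 = 211.65 → 212
  B: 0 + 211.65 = 211.65 → 212
  → #ffd4d4
91% shade:
  R: 255 − 232.05 = 22.95 → 23
  G: 0 + 0 = 0 → 0
  B: 0 + 0.91×(0−0) = 0 + 0 = 0 → 0
  → #170000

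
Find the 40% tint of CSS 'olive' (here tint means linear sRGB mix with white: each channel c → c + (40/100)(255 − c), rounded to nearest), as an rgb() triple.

rgb(179, 179, 102)

CSS olive is rgb(128, 128, 0).
A 40% tint moves each channel 40% toward 255:
  R: 128 + 0.4×(255−128) = 128 + 50.8 = 178.8 → 179
  G: 128 + 50.8 = 178.8 → 179
  B: 0 + 102 = 102 → 102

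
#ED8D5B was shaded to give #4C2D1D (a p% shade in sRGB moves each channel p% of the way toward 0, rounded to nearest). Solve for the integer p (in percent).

68%

#ED8D5B is rgb(237, 141, 91); #4C2D1D is rgb(76, 45, 29).
On the R channel (widest range): 76 ≈ 237 + (p/100)(0 − 237), so p ≈ 100×(76 − 237)/(0 − 237) = -16100/-237 = 67.93.
p = 68 reproduces all three channels after rounding.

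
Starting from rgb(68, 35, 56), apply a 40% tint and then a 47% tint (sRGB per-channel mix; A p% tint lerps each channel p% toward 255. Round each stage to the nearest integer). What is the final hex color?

#C4B9C0

Lerp each channel 40% toward 255:
  R: 68 + 74.8 = 142.8 → 143
  G: 35 + 88 = 123 → 123
  B: 56 + 0.4×(255−56) = 56 + 79.6 = 135.6 → 136
After the tint: rgb(143, 123, 136) = #8F7B88.
Lerp each channel 47% toward 255:
  R: 143 + 0.47×(255−143) = 143 + 52.64 = 195.64 → 196
  G: 123 + 0.47×(255−123) = 123 + 62.04 = 185.04 → 185
  B: 136 + 0.47×(255−136) = 136 + 55.93 = 191.93 → 192
rgb(196, 185, 192) = #C4B9C0.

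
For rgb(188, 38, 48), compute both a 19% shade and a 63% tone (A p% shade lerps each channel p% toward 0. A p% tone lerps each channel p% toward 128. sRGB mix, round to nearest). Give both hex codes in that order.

19% shade:
  R: 188 + 0.19×(0−188) = 188 − 35.72 = 152.28 → 152
  G: 38 + 0.19×(0−38) = 38 − 7.22 = 30.78 → 31
  B: 48 − 9.12 = 38.88 → 39
  → #981f27
63% tone:
  R: 188 − 37.8 = 150.2 → 150
  G: 38 + 0.63×(128−38) = 38 + 56.7 = 94.7 → 95
  B: 48 + 50.4 = 98.4 → 98
  → #965f62

#981f27, #965f62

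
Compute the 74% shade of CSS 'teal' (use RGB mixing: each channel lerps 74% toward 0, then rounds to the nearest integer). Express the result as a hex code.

#002121

CSS teal is rgb(0, 128, 128).
A 74% shade moves each channel 74% toward 0:
  R: 0 + 0.74×(0−0) = 0 + 0 = 0 → 0
  G: 128 − 94.72 = 33.28 → 33
  B: 128 − 94.72 = 33.28 → 33
rgb(0, 33, 33) = #002121.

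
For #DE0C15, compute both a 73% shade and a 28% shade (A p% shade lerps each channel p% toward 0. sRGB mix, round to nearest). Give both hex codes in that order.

#3C0306, #A0090F

#DE0C15 is rgb(222, 12, 21).
73% shade:
  R: 222 + 0.73×(0−222) = 222 − 162.06 = 59.94 → 60
  G: 12 − 8.76 = 3.24 → 3
  B: 21 + 0.73×(0−21) = 21 − 15.33 = 5.67 → 6
  → #3C0306
28% shade:
  R: 222 − 62.16 = 159.84 → 160
  G: 12 − 3.36 = 8.64 → 9
  B: 21 + 0.28×(0−21) = 21 − 5.88 = 15.12 → 15
  → #A0090F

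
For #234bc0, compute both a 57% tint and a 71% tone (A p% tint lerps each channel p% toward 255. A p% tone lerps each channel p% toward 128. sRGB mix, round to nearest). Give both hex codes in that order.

#234bc0 is rgb(35, 75, 192).
57% tint:
  R: 35 + 125.4 = 160.4 → 160
  G: 75 + 0.57×(255−75) = 75 + 102.6 = 177.6 → 178
  B: 192 + 0.57×(255−192) = 192 + 35.91 = 227.91 → 228
  → #a0b2e4
71% tone:
  R: 35 + 0.71×(128−35) = 35 + 66.03 = 101.03 → 101
  G: 75 + 0.71×(128−75) = 75 + 37.63 = 112.63 → 113
  B: 192 + 0.71×(128−192) = 192 − 45.44 = 146.56 → 147
  → #657193

#a0b2e4, #657193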